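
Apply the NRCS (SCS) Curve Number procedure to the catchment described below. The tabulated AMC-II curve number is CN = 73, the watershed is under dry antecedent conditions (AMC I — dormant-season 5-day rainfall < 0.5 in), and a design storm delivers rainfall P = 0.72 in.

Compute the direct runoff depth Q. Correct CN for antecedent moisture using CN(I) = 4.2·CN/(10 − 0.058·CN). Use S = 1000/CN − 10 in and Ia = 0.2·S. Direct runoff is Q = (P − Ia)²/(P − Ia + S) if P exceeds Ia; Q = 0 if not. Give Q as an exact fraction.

CN(I) from CN(II)=73: (4.2·73)/(10 − 0.058·73) = 51100/961 ≈ 53.174
Max retention: S = 1000/(51100/961) − 10 = 4500/511 in (≈ 8.806 in)
Ia = 0.2S: 0.2·8.806 = 1.761 in (exactly 900/511)
P = 0.720 ≤ Ia = 1.761 in: entire storm abstracted, Q = 0.

Q = 0 in ≈ 0.000 in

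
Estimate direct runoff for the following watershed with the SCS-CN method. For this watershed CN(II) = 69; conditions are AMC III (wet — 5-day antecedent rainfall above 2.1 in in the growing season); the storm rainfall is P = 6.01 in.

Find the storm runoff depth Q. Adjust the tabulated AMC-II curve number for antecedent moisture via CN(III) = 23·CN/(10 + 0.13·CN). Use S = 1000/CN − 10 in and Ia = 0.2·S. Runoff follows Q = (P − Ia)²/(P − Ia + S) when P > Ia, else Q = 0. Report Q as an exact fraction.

Adjust CN=69 to AMC III: 23·69/(10 + 0.13·69) → 1587 ÷ (1897/100) = 158700/1897 ≈ 83.658
S = 1000/(158700/1897) − 10 = 3100/1587 in ≈ 1.953 in
Ia = 0.2S: 0.2·1.953 = 0.391 in (exactly 620/1587)
Since P=6.010 > Ia=0.391: effective rainfall P−Ia = 891787/158700 in
Runoff Q = (P−Ia)²/(P−Ia+S) = (5.619)²/(5.619+1.953) = 795284053369/190723596900 ≈ 4.170 in

Q = 795284053369/190723596900 in ≈ 4.170 in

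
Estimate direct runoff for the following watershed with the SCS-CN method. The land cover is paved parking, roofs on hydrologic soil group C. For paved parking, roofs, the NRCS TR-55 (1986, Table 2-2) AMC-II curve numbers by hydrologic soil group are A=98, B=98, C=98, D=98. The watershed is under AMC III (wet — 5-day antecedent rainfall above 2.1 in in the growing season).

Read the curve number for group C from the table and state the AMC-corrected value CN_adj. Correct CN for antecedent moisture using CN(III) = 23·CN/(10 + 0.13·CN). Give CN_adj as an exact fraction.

NRCS table: paved parking, roofs, soil group C → CN(II) = 98
Wet (AMC III): CN(III) = 23·98/(10 + 0.13·98) = 2254/(1137/50) = 112700/1137 ≈ 99.120

CN_adj = 112700/1137 ≈ 99.120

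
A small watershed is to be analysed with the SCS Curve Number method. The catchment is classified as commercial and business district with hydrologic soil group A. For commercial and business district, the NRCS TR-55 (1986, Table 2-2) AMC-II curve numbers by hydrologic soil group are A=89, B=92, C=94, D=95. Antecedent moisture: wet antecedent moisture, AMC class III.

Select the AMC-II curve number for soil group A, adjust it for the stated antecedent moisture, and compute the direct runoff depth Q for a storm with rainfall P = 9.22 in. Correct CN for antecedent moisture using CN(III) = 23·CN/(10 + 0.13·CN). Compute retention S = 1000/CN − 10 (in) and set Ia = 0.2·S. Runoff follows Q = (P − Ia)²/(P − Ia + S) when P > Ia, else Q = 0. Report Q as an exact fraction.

Q = 869867732889/101087717450 in ≈ 8.605 in

NRCS table: commercial and business district, soil group A → CN(II) = 89
Adjust CN=89 to AMC III: 23·89/(10 + 0.13·89) → 2047 ÷ (2157/100) = 204700/2157 ≈ 94.900
Retention S: 1000/CN − 10 with CN=94.900 → S = 1100/2047 ≈ 0.537 in
Ia = 0.2·(1100/2047) = 220/2047 in ≈ 0.107 in
Since P=9.220 > Ia=0.107: effective rainfall P−Ia = 932667/102350 in
Q: (932667/102350)² ÷ (987667/102350) = 869867732889/101087717450 in (≈ 8.605 in)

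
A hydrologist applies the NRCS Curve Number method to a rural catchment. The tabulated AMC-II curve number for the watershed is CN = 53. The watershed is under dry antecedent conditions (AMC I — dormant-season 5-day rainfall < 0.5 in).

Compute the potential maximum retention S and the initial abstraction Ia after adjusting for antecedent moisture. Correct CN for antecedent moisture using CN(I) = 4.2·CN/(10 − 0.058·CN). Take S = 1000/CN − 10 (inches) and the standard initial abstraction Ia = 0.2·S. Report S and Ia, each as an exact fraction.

Dry (AMC I): CN(I) = 4.2·53/(10 − 0.058·53) = (1113/5)/(3463/500) = 111300/3463 ≈ 32.140
S = 1000/(111300/3463) − 10 = 23500/1113 in ≈ 21.114 in
Ia = 0.2S: 0.2·21.114 = 4.223 in (exactly 4700/1113)

S = 23500/1113 in ≈ 21.114 in; Ia = 4700/1113 in ≈ 4.223 in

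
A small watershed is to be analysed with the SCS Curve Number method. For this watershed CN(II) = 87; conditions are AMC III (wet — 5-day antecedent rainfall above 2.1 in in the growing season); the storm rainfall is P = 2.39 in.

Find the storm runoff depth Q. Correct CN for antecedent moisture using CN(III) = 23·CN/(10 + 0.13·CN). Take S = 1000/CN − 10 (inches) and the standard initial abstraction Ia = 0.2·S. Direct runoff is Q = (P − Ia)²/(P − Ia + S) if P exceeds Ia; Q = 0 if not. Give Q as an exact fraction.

Wet (AMC III): CN(III) = 23·87/(10 + 0.13·87) = 2001/(2131/100) = 200100/2131 ≈ 93.900
S = 1000/(200100/2131) − 10 = 1300/2001 in ≈ 0.650 in
Ia = 0.2S: 0.2·0.650 = 0.130 in (exactly 260/2001)
P − Ia = 2.390 − 0.130 = 452239/200100 ≈ 2.260 in (> 0, runoff occurs)
Runoff Q = (P−Ia)²/(P−Ia+S) = (2.260)²/(2.260+0.650) = 204520113121/116506023900 ≈ 1.755 in

Q = 204520113121/116506023900 in ≈ 1.755 in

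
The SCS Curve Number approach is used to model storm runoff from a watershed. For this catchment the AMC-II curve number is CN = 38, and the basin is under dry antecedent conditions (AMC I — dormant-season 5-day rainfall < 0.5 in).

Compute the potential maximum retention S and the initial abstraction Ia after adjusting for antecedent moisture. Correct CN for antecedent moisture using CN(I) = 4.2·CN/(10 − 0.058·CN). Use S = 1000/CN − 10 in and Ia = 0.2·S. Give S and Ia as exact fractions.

S = 15500/399 in ≈ 38.847 in; Ia = 3100/399 in ≈ 7.769 in

CN(I) from CN(II)=38: (4.2·38)/(10 − 0.058·38) = 39900/1949 ≈ 20.472
Retention S: 1000/CN − 10 with CN=20.472 → S = 15500/399 ≈ 38.847 in
Ia = 0.2·(15500/399) = 3100/399 in ≈ 7.769 in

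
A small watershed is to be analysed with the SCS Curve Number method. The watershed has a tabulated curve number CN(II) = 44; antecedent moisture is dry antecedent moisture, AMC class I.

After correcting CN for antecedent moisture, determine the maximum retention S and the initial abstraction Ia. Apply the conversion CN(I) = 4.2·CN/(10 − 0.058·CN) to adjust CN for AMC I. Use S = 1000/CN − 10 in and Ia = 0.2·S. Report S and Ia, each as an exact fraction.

S = 1000/33 in ≈ 30.303 in; Ia = 200/33 in ≈ 6.061 in

Adjust CN=44 to AMC I: 4.2·44/(10 − 0.058·44) → (924/5) ÷ (931/125) = 3300/133 ≈ 24.812
S = 1000/(3300/133) − 10 = 1000/33 in ≈ 30.303 in
Ia = 0.2S: 0.2·30.303 = 6.061 in (exactly 200/33)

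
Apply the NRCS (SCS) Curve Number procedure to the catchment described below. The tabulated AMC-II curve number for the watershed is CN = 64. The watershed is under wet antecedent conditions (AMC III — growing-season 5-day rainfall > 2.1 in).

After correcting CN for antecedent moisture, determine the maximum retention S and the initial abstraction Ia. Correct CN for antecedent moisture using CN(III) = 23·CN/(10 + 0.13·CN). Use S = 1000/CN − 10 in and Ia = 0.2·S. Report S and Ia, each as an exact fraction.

Adjust CN=64 to AMC III: 23·64/(10 + 0.13·64) → 1472 ÷ (458/25) = 18400/229 ≈ 80.349
Max retention: S = 1000/(18400/229) − 10 = 225/92 in (≈ 2.446 in)
Ia = 0.2·(225/92) = 45/92 in ≈ 0.489 in

S = 225/92 in ≈ 2.446 in; Ia = 45/92 in ≈ 0.489 in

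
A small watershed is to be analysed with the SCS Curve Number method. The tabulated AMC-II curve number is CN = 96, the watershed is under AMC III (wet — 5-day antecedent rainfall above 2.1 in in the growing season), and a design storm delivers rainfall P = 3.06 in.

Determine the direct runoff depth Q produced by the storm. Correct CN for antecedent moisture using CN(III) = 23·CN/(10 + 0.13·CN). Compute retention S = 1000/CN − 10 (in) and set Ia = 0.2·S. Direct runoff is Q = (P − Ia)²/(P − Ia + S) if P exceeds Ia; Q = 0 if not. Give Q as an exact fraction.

Q = 54413312/19073325 in ≈ 2.853 in

Adjust CN=96 to AMC III: 23·96/(10 + 0.13·96) → 2208 ÷ (562/25) = 27600/281 ≈ 98.221
S = 1000/(27600/281) − 10 = 25/138 in ≈ 0.181 in
Initial abstraction Ia = S/5 = (25/138)/5 = 5/138 ≈ 0.036 in
P − Ia = 3.060 − 0.036 = 5216/1725 ≈ 3.024 in (> 0, runoff occurs)
Q: (5216/1725)² ÷ (11057/3450) = 54413312/19073325 in (≈ 2.853 in)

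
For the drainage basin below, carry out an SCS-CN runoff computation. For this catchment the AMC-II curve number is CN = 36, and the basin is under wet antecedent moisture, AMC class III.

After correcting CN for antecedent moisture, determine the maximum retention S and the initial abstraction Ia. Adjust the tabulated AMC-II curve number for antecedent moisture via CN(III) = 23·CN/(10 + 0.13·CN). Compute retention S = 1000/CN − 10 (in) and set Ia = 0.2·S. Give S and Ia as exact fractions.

S = 1600/207 in ≈ 7.729 in; Ia = 320/207 in ≈ 1.546 in

Adjust CN=36 to AMC III: 23·36/(10 + 0.13·36) → 828 ÷ (367/25) = 20700/367 ≈ 56.403
Retention S: 1000/CN − 10 with CN=56.403 → S = 1600/207 ≈ 7.729 in
Initial abstraction Ia = S/5 = (1600/207)/5 = 320/207 ≈ 1.546 in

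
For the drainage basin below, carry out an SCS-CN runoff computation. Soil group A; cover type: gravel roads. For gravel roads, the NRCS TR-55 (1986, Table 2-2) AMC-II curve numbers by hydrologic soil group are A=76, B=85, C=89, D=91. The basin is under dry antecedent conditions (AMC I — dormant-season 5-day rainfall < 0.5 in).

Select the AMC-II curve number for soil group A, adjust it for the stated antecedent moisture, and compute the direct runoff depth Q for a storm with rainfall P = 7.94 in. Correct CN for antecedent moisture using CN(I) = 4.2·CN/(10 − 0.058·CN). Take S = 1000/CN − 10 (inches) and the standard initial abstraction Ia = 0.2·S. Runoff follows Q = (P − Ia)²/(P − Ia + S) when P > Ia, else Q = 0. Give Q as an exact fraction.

NRCS table: gravel roads, soil group A → CN(II) = 76
Adjust CN=76 to AMC I: 4.2·76/(10 − 0.058·76) → (1596/5) ÷ (699/125) = 13300/233 ≈ 57.082
Max retention: S = 1000/(13300/233) − 10 = 1000/133 in (≈ 7.519 in)
Ia = 0.2S: 0.2·7.519 = 1.504 in (exactly 200/133)
Since P=7.940 > Ia=1.504: effective rainfall P−Ia = 42801/6650 in
Runoff Q = (P−Ia)²/(P−Ia+S) = (6.436)²/(6.436+7.519) = 1831925601/617126650 ≈ 2.968 in

Q = 1831925601/617126650 in ≈ 2.968 in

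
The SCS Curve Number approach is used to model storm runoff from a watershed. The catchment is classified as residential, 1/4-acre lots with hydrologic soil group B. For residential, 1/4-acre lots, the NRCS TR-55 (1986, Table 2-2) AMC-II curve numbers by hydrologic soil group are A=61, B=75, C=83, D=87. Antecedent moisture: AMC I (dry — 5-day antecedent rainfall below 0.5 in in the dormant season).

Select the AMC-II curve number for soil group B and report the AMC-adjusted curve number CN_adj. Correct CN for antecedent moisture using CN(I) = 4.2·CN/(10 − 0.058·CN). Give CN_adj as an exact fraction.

NRCS table: residential, 1/4-acre lots, soil group B → CN(II) = 75
CN(I) from CN(II)=75: (4.2·75)/(10 − 0.058·75) = 6300/113 ≈ 55.752

CN_adj = 6300/113 ≈ 55.752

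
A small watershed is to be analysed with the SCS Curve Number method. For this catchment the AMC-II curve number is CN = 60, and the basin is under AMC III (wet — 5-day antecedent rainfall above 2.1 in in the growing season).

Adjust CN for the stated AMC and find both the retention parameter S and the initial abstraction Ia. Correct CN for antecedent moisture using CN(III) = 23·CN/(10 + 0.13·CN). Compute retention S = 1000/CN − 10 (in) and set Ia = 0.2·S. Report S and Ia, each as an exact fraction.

S = 200/69 in ≈ 2.899 in; Ia = 40/69 in ≈ 0.580 in

Adjust CN=60 to AMC III: 23·60/(10 + 0.13·60) → 1380 ÷ (89/5) = 6900/89 ≈ 77.528
Max retention: S = 1000/(6900/89) − 10 = 200/69 in (≈ 2.899 in)
Initial abstraction Ia = S/5 = (200/69)/5 = 40/69 ≈ 0.580 in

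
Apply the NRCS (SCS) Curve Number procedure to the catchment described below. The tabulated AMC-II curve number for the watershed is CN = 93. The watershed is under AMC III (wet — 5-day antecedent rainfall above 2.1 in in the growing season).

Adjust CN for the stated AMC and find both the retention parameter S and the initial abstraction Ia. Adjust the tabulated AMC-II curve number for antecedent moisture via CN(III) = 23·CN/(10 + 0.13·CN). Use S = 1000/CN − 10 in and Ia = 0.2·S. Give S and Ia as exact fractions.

S = 700/2139 in ≈ 0.327 in; Ia = 140/2139 in ≈ 0.065 in

CN(III) from CN(II)=93: (23·93)/(10 + 0.13·93) = 213900/2209 ≈ 96.831
Retention S: 1000/CN − 10 with CN=96.831 → S = 700/2139 ≈ 0.327 in
Initial abstraction Ia = S/5 = (700/2139)/5 = 140/2139 ≈ 0.065 in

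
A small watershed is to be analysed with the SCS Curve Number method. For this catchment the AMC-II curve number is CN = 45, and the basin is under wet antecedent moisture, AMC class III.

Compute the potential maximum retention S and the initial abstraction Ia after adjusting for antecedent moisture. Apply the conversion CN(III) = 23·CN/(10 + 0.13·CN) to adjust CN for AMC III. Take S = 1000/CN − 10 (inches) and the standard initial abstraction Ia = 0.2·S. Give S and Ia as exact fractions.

CN(III) from CN(II)=45: (23·45)/(10 + 0.13·45) = 20700/317 ≈ 65.300
Max retention: S = 1000/(20700/317) − 10 = 1100/207 in (≈ 5.314 in)
Ia = 0.2S: 0.2·5.314 = 1.063 in (exactly 220/207)

S = 1100/207 in ≈ 5.314 in; Ia = 220/207 in ≈ 1.063 in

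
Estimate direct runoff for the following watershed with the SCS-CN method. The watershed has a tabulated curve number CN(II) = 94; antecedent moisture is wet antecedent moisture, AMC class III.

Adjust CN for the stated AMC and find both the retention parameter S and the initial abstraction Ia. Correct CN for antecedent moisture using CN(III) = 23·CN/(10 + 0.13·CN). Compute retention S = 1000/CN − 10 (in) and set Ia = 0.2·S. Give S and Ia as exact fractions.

Wet (AMC III): CN(III) = 23·94/(10 + 0.13·94) = 2162/(1111/50) = 108100/1111 ≈ 97.300
Retention S: 1000/CN − 10 with CN=97.300 → S = 300/1081 ≈ 0.278 in
Initial abstraction Ia = S/5 = (300/1081)/5 = 60/1081 ≈ 0.056 in

S = 300/1081 in ≈ 0.278 in; Ia = 60/1081 in ≈ 0.056 in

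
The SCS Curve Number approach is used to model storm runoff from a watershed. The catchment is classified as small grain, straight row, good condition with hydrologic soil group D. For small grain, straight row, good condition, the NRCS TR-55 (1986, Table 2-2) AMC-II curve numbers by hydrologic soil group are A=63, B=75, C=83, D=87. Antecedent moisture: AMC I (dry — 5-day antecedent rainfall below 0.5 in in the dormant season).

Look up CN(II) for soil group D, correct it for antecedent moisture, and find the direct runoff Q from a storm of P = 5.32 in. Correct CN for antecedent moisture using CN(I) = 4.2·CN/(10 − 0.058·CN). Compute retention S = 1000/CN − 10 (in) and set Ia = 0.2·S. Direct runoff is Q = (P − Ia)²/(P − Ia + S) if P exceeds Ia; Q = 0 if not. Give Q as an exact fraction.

NRCS table: small grain, straight row, good condition, soil group D → CN(II) = 87
CN(I) from CN(II)=87: (4.2·87)/(10 − 0.058·87) = 182700/2477 ≈ 73.759
Max retention: S = 1000/(182700/2477) − 10 = 6500/1827 in (≈ 3.558 in)
Ia = 0.2·(6500/1827) = 1300/1827 in ≈ 0.712 in
P − Ia = 5.320 − 0.712 = 210491/45675 ≈ 4.608 in (> 0, runoff occurs)
Q = (210491/45675)²/((210491/45675) + 6500/1827) = (44306461081/2086205625)/(372991/45675) = 44306461081/17036363925 in ≈ 2.601 in

Q = 44306461081/17036363925 in ≈ 2.601 in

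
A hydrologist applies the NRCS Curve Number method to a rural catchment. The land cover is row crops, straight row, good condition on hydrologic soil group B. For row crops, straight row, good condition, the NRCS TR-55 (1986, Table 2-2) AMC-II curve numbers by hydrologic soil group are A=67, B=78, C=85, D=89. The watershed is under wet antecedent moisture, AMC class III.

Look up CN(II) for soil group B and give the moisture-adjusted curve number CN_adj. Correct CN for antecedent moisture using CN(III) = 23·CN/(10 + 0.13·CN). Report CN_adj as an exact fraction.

CN_adj = 89700/1007 ≈ 89.076

NRCS table: row crops, straight row, good condition, soil group B → CN(II) = 78
Adjust CN=78 to AMC III: 23·78/(10 + 0.13·78) → 1794 ÷ (1007/50) = 89700/1007 ≈ 89.076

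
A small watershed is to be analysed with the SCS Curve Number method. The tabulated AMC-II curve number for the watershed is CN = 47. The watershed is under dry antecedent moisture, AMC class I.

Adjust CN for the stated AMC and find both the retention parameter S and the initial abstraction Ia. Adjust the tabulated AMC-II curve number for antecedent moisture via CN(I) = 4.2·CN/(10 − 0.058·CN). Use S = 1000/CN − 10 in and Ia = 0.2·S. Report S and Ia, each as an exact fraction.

Dry (AMC I): CN(I) = 4.2·47/(10 − 0.058·47) = (987/5)/(3637/500) = 98700/3637 ≈ 27.138
S = 1000/(98700/3637) − 10 = 26500/987 in ≈ 26.849 in
Initial abstraction Ia = S/5 = (26500/987)/5 = 5300/987 ≈ 5.370 in

S = 26500/987 in ≈ 26.849 in; Ia = 5300/987 in ≈ 5.370 in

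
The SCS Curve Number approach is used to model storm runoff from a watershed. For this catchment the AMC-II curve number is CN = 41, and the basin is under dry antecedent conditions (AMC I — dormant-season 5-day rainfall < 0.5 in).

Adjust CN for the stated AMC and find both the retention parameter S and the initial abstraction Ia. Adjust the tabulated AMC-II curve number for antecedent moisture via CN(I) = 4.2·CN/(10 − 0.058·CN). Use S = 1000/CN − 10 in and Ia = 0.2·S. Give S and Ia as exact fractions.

CN(I) from CN(II)=41: (4.2·41)/(10 − 0.058·41) = 86100/3811 ≈ 22.592
S = 1000/(86100/3811) − 10 = 29500/861 in ≈ 34.262 in
Ia = 0.2·(29500/861) = 5900/861 in ≈ 6.852 in

S = 29500/861 in ≈ 34.262 in; Ia = 5900/861 in ≈ 6.852 in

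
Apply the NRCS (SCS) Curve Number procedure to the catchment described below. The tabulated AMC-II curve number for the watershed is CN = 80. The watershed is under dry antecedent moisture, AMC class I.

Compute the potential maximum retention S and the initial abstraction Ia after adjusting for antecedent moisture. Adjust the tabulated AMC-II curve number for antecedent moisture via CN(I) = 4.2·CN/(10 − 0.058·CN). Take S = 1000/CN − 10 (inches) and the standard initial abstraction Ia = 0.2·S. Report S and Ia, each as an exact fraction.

Adjust CN=80 to AMC I: 4.2·80/(10 − 0.058·80) → 336 ÷ (134/25) = 4200/67 ≈ 62.687
Max retention: S = 1000/(4200/67) − 10 = 125/21 in (≈ 5.952 in)
Ia = 0.2·(125/21) = 25/21 in ≈ 1.190 in

S = 125/21 in ≈ 5.952 in; Ia = 25/21 in ≈ 1.190 in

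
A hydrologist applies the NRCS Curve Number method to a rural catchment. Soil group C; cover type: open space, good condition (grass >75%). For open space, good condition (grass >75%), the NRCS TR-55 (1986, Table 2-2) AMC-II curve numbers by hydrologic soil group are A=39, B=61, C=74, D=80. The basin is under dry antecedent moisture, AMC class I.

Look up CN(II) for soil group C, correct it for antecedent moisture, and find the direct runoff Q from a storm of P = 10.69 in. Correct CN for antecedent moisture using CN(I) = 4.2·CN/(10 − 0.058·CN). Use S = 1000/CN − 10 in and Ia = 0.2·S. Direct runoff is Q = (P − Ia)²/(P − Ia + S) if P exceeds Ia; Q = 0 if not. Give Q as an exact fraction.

NRCS table: open space, good condition (grass >75%), soil group C → CN(II) = 74
Dry (AMC I): CN(I) = 4.2·74/(10 − 0.058·74) = (1554/5)/(1427/250) = 77700/1427 ≈ 54.450
Retention S: 1000/CN − 10 with CN=54.450 → S = 6500/777 ≈ 8.366 in
Initial abstraction Ia = S/5 = (6500/777)/5 = 1300/777 ≈ 1.673 in
Excess rainfall: 10.690 − 1.673 = 9.017 in; P > Ia so Q > 0
Runoff Q = (P−Ia)²/(P−Ia+S) = (9.017)²/(9.017+8.366) = 490858575769/104942630100 ≈ 4.677 in

Q = 490858575769/104942630100 in ≈ 4.677 in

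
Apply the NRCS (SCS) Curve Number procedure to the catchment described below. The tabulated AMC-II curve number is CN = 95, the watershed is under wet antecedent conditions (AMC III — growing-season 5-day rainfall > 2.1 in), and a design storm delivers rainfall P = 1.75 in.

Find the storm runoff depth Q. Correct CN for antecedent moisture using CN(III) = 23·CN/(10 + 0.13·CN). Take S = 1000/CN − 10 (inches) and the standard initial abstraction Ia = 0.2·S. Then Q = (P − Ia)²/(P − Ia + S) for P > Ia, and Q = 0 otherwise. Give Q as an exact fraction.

Q = 8874441/5906492 in ≈ 1.502 in

Adjust CN=95 to AMC III: 23·95/(10 + 0.13·95) → 2185 ÷ (447/20) = 43700/447 ≈ 97.763
S = 1000/(43700/447) − 10 = 100/437 in ≈ 0.229 in
Initial abstraction Ia = S/5 = (100/437)/5 = 20/437 ≈ 0.046 in
Since P=1.750 > Ia=0.046: effective rainfall P−Ia = 2979/1748 in
Q = (2979/1748)²/((2979/1748) + 100/437) = (8874441/3055504)/(3379/1748) = 8874441/5906492 in ≈ 1.502 in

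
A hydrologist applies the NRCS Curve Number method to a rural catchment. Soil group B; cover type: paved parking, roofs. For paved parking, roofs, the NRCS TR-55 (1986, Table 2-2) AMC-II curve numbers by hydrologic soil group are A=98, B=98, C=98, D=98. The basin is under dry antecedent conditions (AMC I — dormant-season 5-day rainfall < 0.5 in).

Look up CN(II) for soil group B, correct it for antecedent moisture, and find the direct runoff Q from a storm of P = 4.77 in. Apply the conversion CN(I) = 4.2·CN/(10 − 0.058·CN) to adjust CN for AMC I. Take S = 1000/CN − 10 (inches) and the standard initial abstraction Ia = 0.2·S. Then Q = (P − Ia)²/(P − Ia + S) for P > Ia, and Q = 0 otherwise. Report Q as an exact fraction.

NRCS table: paved parking, roofs, soil group B → CN(II) = 98
Adjust CN=98 to AMC I: 4.2·98/(10 − 0.058·98) → (2058/5) ÷ (1079/250) = 102900/1079 ≈ 95.366
S = 1000/(102900/1079) − 10 = 500/1029 in ≈ 0.486 in
Initial abstraction Ia = S/5 = (500/1029)/5 = 100/1029 ≈ 0.097 in
Excess rainfall: 4.770 − 0.097 = 4.673 in; P > Ia so Q > 0
Q: (480833/102900)² ÷ (530833/102900) = 231200373889/54622715700 in (≈ 4.233 in)

Q = 231200373889/54622715700 in ≈ 4.233 in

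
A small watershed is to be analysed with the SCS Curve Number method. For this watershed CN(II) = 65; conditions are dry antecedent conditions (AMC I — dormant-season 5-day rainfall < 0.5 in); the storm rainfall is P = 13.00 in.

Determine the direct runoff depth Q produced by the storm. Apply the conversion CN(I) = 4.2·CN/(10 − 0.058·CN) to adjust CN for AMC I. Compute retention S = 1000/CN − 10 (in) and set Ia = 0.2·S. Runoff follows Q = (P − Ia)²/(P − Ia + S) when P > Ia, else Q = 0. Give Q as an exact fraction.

Adjust CN=65 to AMC I: 4.2·65/(10 − 0.058·65) → 273 ÷ (623/100) = 3900/89 ≈ 43.820
S = 1000/(3900/89) − 10 = 500/39 in ≈ 12.821 in
Initial abstraction Ia = S/5 = (500/39)/5 = 100/39 ≈ 2.564 in
P − Ia = 13.000 − 2.564 = 407/39 ≈ 10.436 in (> 0, runoff occurs)
Q = (407/39)²/((407/39) + 500/39) = (165649/1521)/(907/39) = 165649/35373 in ≈ 4.683 in

Q = 165649/35373 in ≈ 4.683 in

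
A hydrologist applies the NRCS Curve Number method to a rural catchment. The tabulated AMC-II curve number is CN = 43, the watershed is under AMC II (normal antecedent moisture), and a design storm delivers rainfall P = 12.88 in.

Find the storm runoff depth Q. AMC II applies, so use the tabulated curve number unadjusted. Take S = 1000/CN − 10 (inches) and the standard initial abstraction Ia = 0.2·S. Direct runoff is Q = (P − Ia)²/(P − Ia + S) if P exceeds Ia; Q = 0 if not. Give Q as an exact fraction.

Q = 60456008/13569725 in ≈ 4.455 in

CN(II) = 43; AMC II needs no correction.
S = 1000/43 − 10 = 570/43 in ≈ 13.256 in
Ia = 0.2S: 0.2·13.256 = 2.651 in (exactly 114/43)
Since P=12.880 > Ia=2.651: effective rainfall P−Ia = 10996/1075 in
Q: (10996/1075)² ÷ (25246/1075) = 60456008/13569725 in (≈ 4.455 in)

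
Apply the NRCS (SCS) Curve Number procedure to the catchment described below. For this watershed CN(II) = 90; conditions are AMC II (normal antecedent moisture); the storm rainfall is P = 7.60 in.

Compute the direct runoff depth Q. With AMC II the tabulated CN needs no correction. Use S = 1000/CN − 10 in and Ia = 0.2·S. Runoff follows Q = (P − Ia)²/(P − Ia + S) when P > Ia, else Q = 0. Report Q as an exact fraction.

Q = 55112/8595 in ≈ 6.412 in

AMC II — tabulated CN = 90 applies directly.
S = 1000/90 − 10 = 10/9 in ≈ 1.111 in
Ia = 0.2S: 0.2·1.111 = 0.222 in (exactly 2/9)
Excess rainfall: 7.600 − 0.222 = 7.378 in; P > Ia so Q > 0
Runoff Q = (P−Ia)²/(P−Ia+S) = (7.378)²/(7.378+1.111) = 55112/8595 ≈ 6.412 in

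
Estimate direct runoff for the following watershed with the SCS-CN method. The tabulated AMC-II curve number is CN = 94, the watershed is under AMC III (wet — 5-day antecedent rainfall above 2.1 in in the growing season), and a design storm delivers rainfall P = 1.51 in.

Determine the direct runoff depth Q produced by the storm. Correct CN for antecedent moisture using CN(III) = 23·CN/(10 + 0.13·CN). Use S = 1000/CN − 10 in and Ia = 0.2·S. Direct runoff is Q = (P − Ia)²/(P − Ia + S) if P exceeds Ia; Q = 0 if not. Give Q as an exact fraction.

CN(III) from CN(II)=94: (23·94)/(10 + 0.13·94) = 108100/1111 ≈ 97.300
Max retention: S = 1000/(108100/1111) − 10 = 300/1081 in (≈ 0.278 in)
Ia = 0.2S: 0.2·0.278 = 0.056 in (exactly 60/1081)
Excess rainfall: 1.510 − 0.056 = 1.454 in; P > Ia so Q > 0
Runoff Q = (P−Ia)²/(P−Ia+S) = (1.454)²/(1.454+0.278) = 24721587361/20239671100 ≈ 1.221 in

Q = 24721587361/20239671100 in ≈ 1.221 in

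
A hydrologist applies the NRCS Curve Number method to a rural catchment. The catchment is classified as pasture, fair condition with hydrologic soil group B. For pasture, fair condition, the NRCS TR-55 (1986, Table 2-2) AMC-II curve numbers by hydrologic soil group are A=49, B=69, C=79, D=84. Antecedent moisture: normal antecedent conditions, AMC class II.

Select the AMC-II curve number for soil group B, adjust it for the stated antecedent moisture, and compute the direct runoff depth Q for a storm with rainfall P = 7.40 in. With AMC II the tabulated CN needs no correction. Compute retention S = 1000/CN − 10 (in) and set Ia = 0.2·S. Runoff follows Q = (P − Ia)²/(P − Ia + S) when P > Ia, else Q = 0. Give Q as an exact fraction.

NRCS table: pasture, fair condition, soil group B → CN(II) = 69
AMC II — tabulated CN = 69 applies directly.
Retention S: 1000/CN − 10 with CN=69.000 → S = 310/69 ≈ 4.493 in
Ia = 0.2·(310/69) = 62/69 in ≈ 0.899 in
P − Ia = 7.400 − 0.899 = 2243/345 ≈ 6.501 in (> 0, runoff occurs)
Q: (2243/345)² ÷ (3793/345) = 5031049/1308585 in (≈ 3.845 in)

Q = 5031049/1308585 in ≈ 3.845 in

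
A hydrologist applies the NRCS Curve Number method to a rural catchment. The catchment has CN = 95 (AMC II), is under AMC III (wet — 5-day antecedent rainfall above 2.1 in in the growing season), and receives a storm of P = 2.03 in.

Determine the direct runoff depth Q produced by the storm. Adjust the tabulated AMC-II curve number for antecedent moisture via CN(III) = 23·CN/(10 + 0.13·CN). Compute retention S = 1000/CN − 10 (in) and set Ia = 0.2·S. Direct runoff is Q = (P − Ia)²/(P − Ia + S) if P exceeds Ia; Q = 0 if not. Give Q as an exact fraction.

Adjust CN=95 to AMC III: 23·95/(10 + 0.13·95) → 2185 ÷ (447/20) = 43700/447 ≈ 97.763
Retention S: 1000/CN − 10 with CN=97.763 → S = 100/437 ≈ 0.229 in
Ia = 0.2·(100/437) = 20/437 in ≈ 0.046 in
Since P=2.030 > Ia=0.046: effective rainfall P−Ia = 86711/43700 in
Q = (86711/43700)²/((86711/43700) + 100/437) = (7518797521/1909690000)/(96711/43700) = 7518797521/4226270700 in ≈ 1.779 in

Q = 7518797521/4226270700 in ≈ 1.779 in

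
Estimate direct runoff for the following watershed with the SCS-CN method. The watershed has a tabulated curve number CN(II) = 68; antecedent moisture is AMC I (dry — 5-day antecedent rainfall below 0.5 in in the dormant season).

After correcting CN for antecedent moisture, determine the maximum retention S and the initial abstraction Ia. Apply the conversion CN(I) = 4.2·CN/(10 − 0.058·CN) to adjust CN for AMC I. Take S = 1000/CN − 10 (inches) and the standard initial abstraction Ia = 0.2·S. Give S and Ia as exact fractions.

S = 4000/357 in ≈ 11.204 in; Ia = 800/357 in ≈ 2.241 in

Adjust CN=68 to AMC I: 4.2·68/(10 − 0.058·68) → (1428/5) ÷ (757/125) = 35700/757 ≈ 47.160
Max retention: S = 1000/(35700/757) − 10 = 4000/357 in (≈ 11.204 in)
Ia = 0.2S: 0.2·11.204 = 2.241 in (exactly 800/357)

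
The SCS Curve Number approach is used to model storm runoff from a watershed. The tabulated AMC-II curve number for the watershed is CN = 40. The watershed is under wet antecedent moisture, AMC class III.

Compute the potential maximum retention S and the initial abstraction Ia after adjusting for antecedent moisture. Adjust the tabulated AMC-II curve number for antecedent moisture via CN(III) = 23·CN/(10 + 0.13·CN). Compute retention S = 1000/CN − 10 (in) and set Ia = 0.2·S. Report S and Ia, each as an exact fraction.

S = 150/23 in ≈ 6.522 in; Ia = 30/23 in ≈ 1.304 in

CN(III) from CN(II)=40: (23·40)/(10 + 0.13·40) = 1150/19 ≈ 60.526
S = 1000/(1150/19) − 10 = 150/23 in ≈ 6.522 in
Ia = 0.2S: 0.2·6.522 = 1.304 in (exactly 30/23)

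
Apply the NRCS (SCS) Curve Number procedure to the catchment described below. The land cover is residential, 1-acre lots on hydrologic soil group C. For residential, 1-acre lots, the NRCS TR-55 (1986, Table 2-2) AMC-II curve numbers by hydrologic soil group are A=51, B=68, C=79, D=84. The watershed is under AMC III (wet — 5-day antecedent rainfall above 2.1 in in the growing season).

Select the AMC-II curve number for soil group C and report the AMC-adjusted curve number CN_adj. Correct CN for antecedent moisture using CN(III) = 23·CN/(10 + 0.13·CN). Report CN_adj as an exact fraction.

CN_adj = 181700/2027 ≈ 89.640

NRCS table: residential, 1-acre lots, soil group C → CN(II) = 79
Adjust CN=79 to AMC III: 23·79/(10 + 0.13·79) → 1817 ÷ (2027/100) = 181700/2027 ≈ 89.640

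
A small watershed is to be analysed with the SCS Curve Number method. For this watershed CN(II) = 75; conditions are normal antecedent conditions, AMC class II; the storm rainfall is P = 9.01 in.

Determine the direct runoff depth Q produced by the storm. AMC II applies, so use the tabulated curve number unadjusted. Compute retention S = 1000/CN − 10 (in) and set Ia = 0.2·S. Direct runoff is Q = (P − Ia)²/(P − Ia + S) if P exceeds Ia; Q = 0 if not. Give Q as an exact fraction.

AMC II — tabulated CN = 75 applies directly.
Retention S: 1000/CN − 10 with CN=75.000 → S = 10/3 ≈ 3.333 in
Ia = 0.2S: 0.2·3.333 = 0.667 in (exactly 2/3)
Since P=9.010 > Ia=0.667: effective rainfall P−Ia = 2503/300 in
Q = (2503/300)²/((2503/300) + 10/3) = (6265009/90000)/(3503/300) = 6265009/1050900 in ≈ 5.962 in

Q = 6265009/1050900 in ≈ 5.962 in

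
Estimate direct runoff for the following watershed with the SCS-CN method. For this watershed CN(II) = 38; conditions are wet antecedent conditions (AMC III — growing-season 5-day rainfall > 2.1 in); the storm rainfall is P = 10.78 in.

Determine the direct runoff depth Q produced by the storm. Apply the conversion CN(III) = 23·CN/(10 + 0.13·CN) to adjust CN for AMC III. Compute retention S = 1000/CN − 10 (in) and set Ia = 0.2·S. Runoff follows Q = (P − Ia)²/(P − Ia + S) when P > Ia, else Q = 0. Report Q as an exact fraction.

Adjust CN=38 to AMC III: 23·38/(10 + 0.13·38) → 874 ÷ (747/50) = 43700/747 ≈ 58.501
Max retention: S = 1000/(43700/747) − 10 = 3100/437 in (≈ 7.094 in)
Initial abstraction Ia = S/5 = (3100/437)/5 = 620/437 ≈ 1.419 in
Since P=10.780 > Ia=1.419: effective rainfall P−Ia = 204543/21850 in
Q: (204543/21850)² ÷ (359543/21850) = 41837838849/7856014550 in (≈ 5.326 in)

Q = 41837838849/7856014550 in ≈ 5.326 in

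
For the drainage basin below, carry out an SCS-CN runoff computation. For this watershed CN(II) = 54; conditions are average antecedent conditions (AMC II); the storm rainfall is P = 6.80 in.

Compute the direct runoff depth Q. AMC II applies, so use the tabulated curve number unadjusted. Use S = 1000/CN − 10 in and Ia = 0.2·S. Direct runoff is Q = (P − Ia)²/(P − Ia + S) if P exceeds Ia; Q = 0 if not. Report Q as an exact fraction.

CN(II) = 54; AMC II needs no correction.
Max retention: S = 1000/54 − 10 = 230/27 in (≈ 8.519 in)
Ia = 0.2S: 0.2·8.519 = 1.704 in (exactly 46/27)
P − Ia = 6.800 − 1.704 = 688/135 ≈ 5.096 in (> 0, runoff occurs)
Q: (688/135)² ÷ (1838/135) = 236672/124065 in (≈ 1.908 in)

Q = 236672/124065 in ≈ 1.908 in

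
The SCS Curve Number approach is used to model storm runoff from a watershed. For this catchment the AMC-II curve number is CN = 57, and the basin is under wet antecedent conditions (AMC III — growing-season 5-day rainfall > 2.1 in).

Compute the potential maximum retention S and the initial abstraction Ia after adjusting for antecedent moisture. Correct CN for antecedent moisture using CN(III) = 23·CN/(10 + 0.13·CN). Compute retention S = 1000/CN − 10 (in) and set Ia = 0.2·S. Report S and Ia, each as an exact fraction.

S = 4300/1311 in ≈ 3.280 in; Ia = 860/1311 in ≈ 0.656 in

Adjust CN=57 to AMC III: 23·57/(10 + 0.13·57) → 1311 ÷ (1741/100) = 131100/1741 ≈ 75.302
S = 1000/(131100/1741) − 10 = 4300/1311 in ≈ 3.280 in
Ia = 0.2S: 0.2·3.280 = 0.656 in (exactly 860/1311)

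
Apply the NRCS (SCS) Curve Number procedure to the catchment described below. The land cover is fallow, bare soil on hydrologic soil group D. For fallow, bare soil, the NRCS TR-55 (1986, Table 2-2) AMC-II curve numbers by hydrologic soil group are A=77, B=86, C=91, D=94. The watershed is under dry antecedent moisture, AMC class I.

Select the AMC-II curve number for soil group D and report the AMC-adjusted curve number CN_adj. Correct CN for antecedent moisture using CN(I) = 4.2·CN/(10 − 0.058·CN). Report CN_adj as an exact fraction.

CN_adj = 32900/379 ≈ 86.807

NRCS table: fallow, bare soil, soil group D → CN(II) = 94
Dry (AMC I): CN(I) = 4.2·94/(10 − 0.058·94) = (1974/5)/(1137/250) = 32900/379 ≈ 86.807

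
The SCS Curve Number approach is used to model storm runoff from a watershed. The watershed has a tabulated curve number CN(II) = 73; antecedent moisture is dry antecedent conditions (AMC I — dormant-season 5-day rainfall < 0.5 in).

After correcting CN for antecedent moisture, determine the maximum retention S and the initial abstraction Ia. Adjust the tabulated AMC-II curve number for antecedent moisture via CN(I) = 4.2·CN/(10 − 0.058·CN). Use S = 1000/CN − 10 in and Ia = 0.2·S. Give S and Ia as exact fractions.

S = 4500/511 in ≈ 8.806 in; Ia = 900/511 in ≈ 1.761 in

Dry (AMC I): CN(I) = 4.2·73/(10 − 0.058·73) = (1533/5)/(2883/500) = 51100/961 ≈ 53.174
Max retention: S = 1000/(51100/961) − 10 = 4500/511 in (≈ 8.806 in)
Ia = 0.2·(4500/511) = 900/511 in ≈ 1.761 in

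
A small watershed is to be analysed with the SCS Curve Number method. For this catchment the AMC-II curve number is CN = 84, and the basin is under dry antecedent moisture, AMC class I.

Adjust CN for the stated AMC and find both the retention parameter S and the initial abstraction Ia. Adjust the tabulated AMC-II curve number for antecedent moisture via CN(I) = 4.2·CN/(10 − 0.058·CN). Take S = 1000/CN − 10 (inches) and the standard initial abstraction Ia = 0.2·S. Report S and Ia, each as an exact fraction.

Adjust CN=84 to AMC I: 4.2·84/(10 − 0.058·84) → (1764/5) ÷ (641/125) = 44100/641 ≈ 68.799
Retention S: 1000/CN − 10 with CN=68.799 → S = 2000/441 ≈ 4.535 in
Ia = 0.2S: 0.2·4.535 = 0.907 in (exactly 400/441)

S = 2000/441 in ≈ 4.535 in; Ia = 400/441 in ≈ 0.907 in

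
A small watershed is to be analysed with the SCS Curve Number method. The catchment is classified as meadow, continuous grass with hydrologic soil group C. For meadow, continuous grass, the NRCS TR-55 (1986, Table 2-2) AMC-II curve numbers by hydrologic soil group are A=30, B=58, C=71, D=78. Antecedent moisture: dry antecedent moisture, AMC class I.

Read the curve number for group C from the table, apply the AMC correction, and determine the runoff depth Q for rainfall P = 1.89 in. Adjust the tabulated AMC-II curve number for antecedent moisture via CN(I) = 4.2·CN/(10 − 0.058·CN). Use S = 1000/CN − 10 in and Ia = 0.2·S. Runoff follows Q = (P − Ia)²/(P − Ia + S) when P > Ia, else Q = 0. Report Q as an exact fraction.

Q = 0 in ≈ 0.000 in

NRCS table: meadow, continuous grass, soil group C → CN(II) = 71
Dry (AMC I): CN(I) = 4.2·71/(10 − 0.058·71) = (1491/5)/(2941/500) = 149100/2941 ≈ 50.697
Max retention: S = 1000/(149100/2941) − 10 = 14500/1491 in (≈ 9.725 in)
Initial abstraction Ia = S/5 = (14500/1491)/5 = 2900/1491 ≈ 1.945 in
P = 1.890 ≤ Ia = 1.945 in: entire storm abstracted, Q = 0.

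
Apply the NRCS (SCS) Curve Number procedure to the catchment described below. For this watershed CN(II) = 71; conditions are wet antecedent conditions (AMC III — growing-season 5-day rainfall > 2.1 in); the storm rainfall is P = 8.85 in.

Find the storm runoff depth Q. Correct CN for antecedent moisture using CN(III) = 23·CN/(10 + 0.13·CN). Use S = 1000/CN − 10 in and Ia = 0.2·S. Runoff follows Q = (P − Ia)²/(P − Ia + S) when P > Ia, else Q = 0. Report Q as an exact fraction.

Q = 76973508481/10955503060 in ≈ 7.026 in

Adjust CN=71 to AMC III: 23·71/(10 + 0.13·71) → 1633 ÷ (1923/100) = 163300/1923 ≈ 84.919
S = 1000/(163300/1923) − 10 = 2900/1633 in ≈ 1.776 in
Ia = 0.2S: 0.2·1.776 = 0.355 in (exactly 580/1633)
Excess rainfall: 8.850 − 0.355 = 8.495 in; P > Ia so Q > 0
Q: (277441/32660)² ÷ (335441/32660) = 76973508481/10955503060 in (≈ 7.026 in)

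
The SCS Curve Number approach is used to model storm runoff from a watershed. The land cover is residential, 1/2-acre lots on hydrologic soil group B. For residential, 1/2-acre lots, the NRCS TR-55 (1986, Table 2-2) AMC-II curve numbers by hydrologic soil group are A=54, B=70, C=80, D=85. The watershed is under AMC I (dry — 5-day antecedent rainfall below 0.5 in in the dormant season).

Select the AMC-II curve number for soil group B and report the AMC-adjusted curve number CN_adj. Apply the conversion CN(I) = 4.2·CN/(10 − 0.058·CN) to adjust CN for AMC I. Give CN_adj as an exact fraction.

NRCS table: residential, 1/2-acre lots, soil group B → CN(II) = 70
CN(I) from CN(II)=70: (4.2·70)/(10 − 0.058·70) = 4900/99 ≈ 49.495

CN_adj = 4900/99 ≈ 49.495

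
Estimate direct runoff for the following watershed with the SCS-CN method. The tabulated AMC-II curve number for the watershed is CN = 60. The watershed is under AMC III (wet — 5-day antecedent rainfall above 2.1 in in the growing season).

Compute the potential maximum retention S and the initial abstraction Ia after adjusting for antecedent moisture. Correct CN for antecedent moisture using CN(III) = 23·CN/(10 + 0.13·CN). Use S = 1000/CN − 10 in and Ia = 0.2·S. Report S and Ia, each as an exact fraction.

CN(III) from CN(II)=60: (23·60)/(10 + 0.13·60) = 6900/89 ≈ 77.528
Max retention: S = 1000/(6900/89) − 10 = 200/69 in (≈ 2.899 in)
Ia = 0.2S: 0.2·2.899 = 0.580 in (exactly 40/69)

S = 200/69 in ≈ 2.899 in; Ia = 40/69 in ≈ 0.580 in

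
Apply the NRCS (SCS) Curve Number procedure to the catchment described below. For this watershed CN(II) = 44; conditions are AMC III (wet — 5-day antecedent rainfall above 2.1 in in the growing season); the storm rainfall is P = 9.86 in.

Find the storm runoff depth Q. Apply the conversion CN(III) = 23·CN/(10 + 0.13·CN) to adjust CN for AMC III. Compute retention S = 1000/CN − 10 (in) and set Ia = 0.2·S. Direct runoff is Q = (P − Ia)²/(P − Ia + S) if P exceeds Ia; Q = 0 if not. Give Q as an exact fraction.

Q = 12260911441/2286221850 in ≈ 5.363 in

Wet (AMC III): CN(III) = 23·44/(10 + 0.13·44) = 1012/(393/25) = 25300/393 ≈ 64.377
S = 1000/(25300/393) − 10 = 1400/253 in ≈ 5.534 in
Initial abstraction Ia = S/5 = (1400/253)/5 = 280/253 ≈ 1.107 in
Since P=9.860 > Ia=1.107: effective rainfall P−Ia = 110729/12650 in
Q: (110729/12650)² ÷ (180729/12650) = 12260911441/2286221850 in (≈ 5.363 in)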